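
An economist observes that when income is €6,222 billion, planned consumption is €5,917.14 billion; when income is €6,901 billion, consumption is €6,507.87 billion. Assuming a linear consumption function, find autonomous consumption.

a = 504

MPC = ΔC/ΔY = (6507.87 − 5917.14)/(6901 − 6222) = 590.73/679 = 0.87
a = C − MPC·Y = 5917.14 − 0.87(6222) = 5917.14 − 5413.14 = 504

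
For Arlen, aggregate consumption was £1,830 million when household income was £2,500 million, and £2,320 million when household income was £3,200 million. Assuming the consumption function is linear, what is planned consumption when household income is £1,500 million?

C = 1130

MPC = (2320 − 1830)/(3200 − 2500) = 490/700 = 0.7
a = 1830 − 0.7(2500) = 1830 − 1750 = 80
C = 80 + 0.7(1500) = 80 + 1050 = 1130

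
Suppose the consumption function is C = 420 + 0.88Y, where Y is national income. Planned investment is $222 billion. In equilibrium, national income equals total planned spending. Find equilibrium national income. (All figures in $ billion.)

Y = C + I = 420 + 0.88Y + 222
Y − 0.88Y = 642
0.12Y = 642, so Y = 642/0.12 = 5350

Y = 5350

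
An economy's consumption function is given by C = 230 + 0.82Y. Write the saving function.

S = Y − C = Y − (230 + 0.82Y) = -230 + (1 − 0.82)Y

S = -230 + 0.18Y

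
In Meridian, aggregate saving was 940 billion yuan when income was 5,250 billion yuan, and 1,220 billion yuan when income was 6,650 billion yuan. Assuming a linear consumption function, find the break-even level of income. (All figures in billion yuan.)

MPS = ΔS/ΔY = (1220 − 940)/(6650 − 5250) = 280/1400 = 0.2
MPC = 1 − MPS = 0.8
From S(5250) = 940: −a + 0.2(5250) = 940, so a = 1050 − 940 = 110
Break-even (S = 0): Y = a/MPS = 110/0.2 = 550

Y = 550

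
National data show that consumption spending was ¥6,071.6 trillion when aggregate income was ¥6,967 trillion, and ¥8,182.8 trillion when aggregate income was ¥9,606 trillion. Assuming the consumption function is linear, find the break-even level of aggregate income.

MPC = (8182.8 − 6071.6)/(9606 − 6967) = 2111.2/2639 = 0.8
a = 6071.6 − 0.8(6967) = 6071.6 − 5573.6 = 498
Break-even: Y = a/(1−MPC) = 498/0.2 = 2490

Y = 2490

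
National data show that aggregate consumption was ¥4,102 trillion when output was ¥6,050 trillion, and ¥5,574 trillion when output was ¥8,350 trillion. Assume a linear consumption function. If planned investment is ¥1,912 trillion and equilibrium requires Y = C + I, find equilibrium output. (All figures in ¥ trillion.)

MPC = (5574 − 4102)/(8350 − 6050) = 1472/2300 = 0.64
a = 4102 − 0.64(6050) = 230
Equilibrium: Y = 230 + 0.64Y + 1912
0.36Y = 2142, so Y = 2142/0.36 = 5950

Y = 5950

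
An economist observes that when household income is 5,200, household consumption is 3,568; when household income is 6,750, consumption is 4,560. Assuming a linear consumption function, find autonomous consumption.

a = 240

MPC = ΔC/ΔY = (4560 − 3568)/(6750 − 5200) = 992/1550 = 0.64
a = C − MPC·Y = 3568 − 0.64(5200) = 3568 − 3328 = 240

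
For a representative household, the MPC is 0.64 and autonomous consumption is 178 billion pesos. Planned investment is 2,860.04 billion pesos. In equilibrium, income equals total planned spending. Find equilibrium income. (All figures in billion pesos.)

Y = C + I = 178 + 0.64Y + 2860.04
Y − 0.64Y = 3038.04
0.36Y = 3038.04, so Y = 3038.04/0.36 = 8439

Y = 8439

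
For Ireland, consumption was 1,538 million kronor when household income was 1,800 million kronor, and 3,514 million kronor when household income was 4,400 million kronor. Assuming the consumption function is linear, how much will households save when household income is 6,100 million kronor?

S = 1294

MPC = (3514 − 1538)/(4400 − 1800) = 1976/2600 = 0.76
a = 1538 − 0.76(1800) = 1538 − 1368 = 170
C = 170 + 0.76(6100) = 4806
S = 6100 − 4806 = 1294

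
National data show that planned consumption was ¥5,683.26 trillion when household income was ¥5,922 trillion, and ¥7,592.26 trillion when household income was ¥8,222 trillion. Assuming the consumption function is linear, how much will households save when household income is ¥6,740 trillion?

MPC = (7592.26 − 5683.26)/(8222 − 5922) = 1909/2300 = 0.83
a = 5683.26 − 0.83(5922) = 5683.26 − 4915.26 = 768
C = 768 + 0.83(6740) = 6362.2
S = 6740 − 6362.2 = 377.8

S = 377.8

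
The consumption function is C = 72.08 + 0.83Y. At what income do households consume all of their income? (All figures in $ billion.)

Y = 424

At break-even, C = Y: 72.08 + 0.83Y = Y
0.17Y = 72.08, so Y = 72.08/0.17 = 424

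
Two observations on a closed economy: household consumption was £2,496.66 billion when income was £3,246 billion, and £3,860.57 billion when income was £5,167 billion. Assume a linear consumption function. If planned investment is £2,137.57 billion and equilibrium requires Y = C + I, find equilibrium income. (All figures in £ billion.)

Y = 8033

MPC = (3860.57 − 2496.66)/(5167 − 3246) = 1363.91/1921 = 0.71
a = 2496.66 − 0.71(3246) = 192
Equilibrium: Y = 192 + 0.71Y + 2137.57
0.29Y = 2329.57, so Y = 2329.57/0.29 = 8033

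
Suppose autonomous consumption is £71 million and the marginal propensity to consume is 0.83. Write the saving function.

S = Y − C = Y − (71 + 0.83Y) = -71 + (1 − 0.83)Y

S = -71 + 0.17Y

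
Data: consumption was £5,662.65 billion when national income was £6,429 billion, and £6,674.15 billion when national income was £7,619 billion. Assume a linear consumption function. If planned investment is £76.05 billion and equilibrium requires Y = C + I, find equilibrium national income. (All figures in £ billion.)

MPC = (6674.15 − 5662.65)/(7619 − 6429) = 1011.5/1190 = 0.85
a = 5662.65 − 0.85(6429) = 198
Equilibrium: Y = 198 + 0.85Y + 76.05
0.15Y = 274.05, so Y = 274.05/0.15 = 1827

Y = 1827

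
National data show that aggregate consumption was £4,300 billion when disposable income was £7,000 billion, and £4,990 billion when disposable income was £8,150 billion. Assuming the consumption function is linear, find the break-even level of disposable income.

MPC = (4990 − 4300)/(8150 − 7000) = 690/1150 = 0.6
a = 4300 − 0.6(7000) = 4300 − 4200 = 100
Break-even: Y = a/(1−MPC) = 100/0.4 = 250

Y = 250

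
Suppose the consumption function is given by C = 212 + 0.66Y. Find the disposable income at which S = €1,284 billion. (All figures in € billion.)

S = Y − C = -212 + 0.34Y
-212 + 0.34Y = 1284, so 0.34Y = 1496 and Y = 4400

Y = 4400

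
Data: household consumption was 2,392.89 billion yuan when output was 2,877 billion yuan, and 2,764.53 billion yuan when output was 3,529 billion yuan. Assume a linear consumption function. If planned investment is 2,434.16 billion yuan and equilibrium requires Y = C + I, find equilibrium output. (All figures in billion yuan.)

MPC = (2764.53 − 2392.89)/(3529 − 2877) = 371.64/652 = 0.57
a = 2392.89 − 0.57(2877) = 753
Equilibrium: Y = 753 + 0.57Y + 2434.16
0.43Y = 3187.16, so Y = 3187.16/0.43 = 7412

Y = 7412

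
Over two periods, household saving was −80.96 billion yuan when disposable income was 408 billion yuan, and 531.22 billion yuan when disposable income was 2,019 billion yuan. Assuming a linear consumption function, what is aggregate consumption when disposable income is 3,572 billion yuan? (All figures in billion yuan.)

C = 2450.64

MPS = ΔS/ΔY = (531.22 − (-80.96))/(2019 − 408) = 612.18/1611 = 0.38
MPC = 1 − MPS = 0.62
Autonomous saving = -80.96 − 0.38(408) = -236, so a = 236
C = 236 + 0.62(3572) = 236 + 2214.64 = 2450.64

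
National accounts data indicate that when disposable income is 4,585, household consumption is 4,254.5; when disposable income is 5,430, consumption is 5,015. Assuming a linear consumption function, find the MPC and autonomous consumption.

MPC = ΔC/ΔY = (5015 − 4254.5)/(5430 − 4585) = 760.5/845 = 0.9
a = C − MPC·Y = 4254.5 − 0.9(4585) = 4254.5 − 4126.5 = 128

MPC = 0.9; a = 128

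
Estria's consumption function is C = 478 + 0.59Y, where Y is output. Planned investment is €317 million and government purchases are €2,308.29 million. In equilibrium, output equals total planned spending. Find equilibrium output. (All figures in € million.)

Y = C + I + G = 478 + 0.59Y + 317 + 2308.29
Y − 0.59Y = 3103.29
0.41Y = 3103.29, so Y = 3103.29/0.41 = 7569

Y = 7569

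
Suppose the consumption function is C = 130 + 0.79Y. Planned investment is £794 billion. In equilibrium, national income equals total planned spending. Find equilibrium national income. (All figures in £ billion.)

Y = 4400

Y = C + I = 130 + 0.79Y + 794
Y − 0.79Y = 924
0.21Y = 924, so Y = 924/0.21 = 4400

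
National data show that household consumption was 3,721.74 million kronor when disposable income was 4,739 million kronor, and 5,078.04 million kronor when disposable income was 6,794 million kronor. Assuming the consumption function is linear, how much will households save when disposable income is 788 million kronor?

MPC = (5078.04 − 3721.74)/(6794 − 4739) = 1356.3/2055 = 0.66
a = 3721.74 − 0.66(4739) = 3721.74 − 3127.74 = 594
C = 594 + 0.66(788) = 1114.08
S = 788 − 1114.08 = -326.08

S = -326.08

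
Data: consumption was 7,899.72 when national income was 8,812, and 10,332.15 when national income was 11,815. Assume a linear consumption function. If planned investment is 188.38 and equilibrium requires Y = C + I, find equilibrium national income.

Y = 5002

MPC = (10332.15 − 7899.72)/(11815 − 8812) = 2432.43/3003 = 0.81
a = 7899.72 − 0.81(8812) = 762
Equilibrium: Y = 762 + 0.81Y + 188.38
0.19Y = 950.38, so Y = 950.38/0.19 = 5002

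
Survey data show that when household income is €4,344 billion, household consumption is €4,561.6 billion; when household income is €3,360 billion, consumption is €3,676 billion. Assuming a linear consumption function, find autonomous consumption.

a = 652

MPC = ΔC/ΔY = (4561.6 − 3676)/(4344 − 3360) = 885.6/984 = 0.9
a = C − MPC·Y = 3676 − 0.9(3360) = 3676 − 3024 = 652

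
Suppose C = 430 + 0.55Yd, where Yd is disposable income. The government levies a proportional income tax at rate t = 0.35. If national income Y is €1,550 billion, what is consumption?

C = 984.125

Yd = (1 − 0.35)(1550) = 0.65(1550) = 1007.5
C = 430 + 0.55(1007.5) = 430 + 554.125 = 984.125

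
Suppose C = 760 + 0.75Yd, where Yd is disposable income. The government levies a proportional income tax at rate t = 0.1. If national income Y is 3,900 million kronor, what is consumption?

C = 3392.5

Yd = (1 − 0.1)(3900) = 0.9(3900) = 3510
C = 760 + 0.75(3510) = 760 + 2632.5 = 3392.5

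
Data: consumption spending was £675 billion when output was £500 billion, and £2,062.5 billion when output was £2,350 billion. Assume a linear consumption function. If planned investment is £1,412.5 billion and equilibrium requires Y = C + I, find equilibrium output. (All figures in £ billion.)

MPC = (2062.5 − 675)/(2350 − 500) = 1387.5/1850 = 0.75
a = 675 − 0.75(500) = 300
Equilibrium: Y = 300 + 0.75Y + 1412.5
0.25Y = 1712.5, so Y = 1712.5/0.25 = 6850

Y = 6850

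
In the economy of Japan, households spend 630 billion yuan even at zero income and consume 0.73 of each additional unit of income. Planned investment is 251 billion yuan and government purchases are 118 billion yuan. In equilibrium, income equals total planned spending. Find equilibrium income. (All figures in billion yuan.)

Y = 3700

Y = C + I + G = 630 + 0.73Y + 251 + 118
Y − 0.73Y = 999
0.27Y = 999, so Y = 999/0.27 = 3700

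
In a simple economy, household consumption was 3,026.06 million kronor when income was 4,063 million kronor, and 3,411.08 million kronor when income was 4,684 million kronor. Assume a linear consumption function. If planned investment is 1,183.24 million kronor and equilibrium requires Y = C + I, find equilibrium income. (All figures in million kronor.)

Y = 4448

MPC = (3411.08 − 3026.06)/(4684 − 4063) = 385.02/621 = 0.62
a = 3026.06 − 0.62(4063) = 507
Equilibrium: Y = 507 + 0.62Y + 1183.24
0.38Y = 1690.24, so Y = 1690.24/0.38 = 4448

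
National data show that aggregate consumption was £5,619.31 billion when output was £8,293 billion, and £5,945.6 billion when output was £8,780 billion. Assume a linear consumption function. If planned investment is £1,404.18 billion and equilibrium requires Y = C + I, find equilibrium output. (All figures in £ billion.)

Y = 4446

MPC = (5945.6 − 5619.31)/(8780 − 8293) = 326.29/487 = 0.67
a = 5619.31 − 0.67(8293) = 63
Equilibrium: Y = 63 + 0.67Y + 1404.18
0.33Y = 1467.18, so Y = 1467.18/0.33 = 4446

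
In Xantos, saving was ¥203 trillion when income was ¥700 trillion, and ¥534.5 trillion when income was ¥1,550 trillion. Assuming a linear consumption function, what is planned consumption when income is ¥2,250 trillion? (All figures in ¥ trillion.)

MPS = ΔS/ΔY = (534.5 − 203)/(1550 − 700) = 331.5/850 = 0.39
MPC = 1 − MPS = 0.61
Autonomous saving = 203 − 0.39(700) = -70, so a = 70
C = 70 + 0.61(2250) = 70 + 1372.5 = 1442.5

C = 1442.5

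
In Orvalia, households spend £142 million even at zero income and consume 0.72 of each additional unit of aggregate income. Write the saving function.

S = Y − C = Y − (142 + 0.72Y) = -142 + (1 − 0.72)Y

S = -142 + 0.28Y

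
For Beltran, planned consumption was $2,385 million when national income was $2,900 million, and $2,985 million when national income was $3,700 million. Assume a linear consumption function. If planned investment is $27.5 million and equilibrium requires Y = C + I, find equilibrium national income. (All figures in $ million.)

MPC = (2985 − 2385)/(3700 − 2900) = 600/800 = 0.75
a = 2385 − 0.75(2900) = 210
Equilibrium: Y = 210 + 0.75Y + 27.5
0.25Y = 237.5, so Y = 237.5/0.25 = 950

Y = 950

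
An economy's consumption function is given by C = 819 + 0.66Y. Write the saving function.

S = -819 + 0.34Y

S = Y − C = Y − (819 + 0.66Y) = -819 + (1 − 0.66)Y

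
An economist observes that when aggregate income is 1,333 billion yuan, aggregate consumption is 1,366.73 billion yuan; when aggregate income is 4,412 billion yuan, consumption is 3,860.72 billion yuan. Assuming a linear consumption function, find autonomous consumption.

MPC = ΔC/ΔY = (3860.72 − 1366.73)/(4412 − 1333) = 2493.99/3079 = 0.81
a = C − MPC·Y = 1366.73 − 0.81(1333) = 1366.73 − 1079.73 = 287

a = 287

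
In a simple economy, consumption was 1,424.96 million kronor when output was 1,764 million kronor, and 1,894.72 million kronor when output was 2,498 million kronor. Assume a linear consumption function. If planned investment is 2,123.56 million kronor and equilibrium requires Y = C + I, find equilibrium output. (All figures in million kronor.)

Y = 6721

MPC = (1894.72 − 1424.96)/(2498 − 1764) = 469.76/734 = 0.64
a = 1424.96 − 0.64(1764) = 296
Equilibrium: Y = 296 + 0.64Y + 2123.56
0.36Y = 2419.56, so Y = 2419.56/0.36 = 6721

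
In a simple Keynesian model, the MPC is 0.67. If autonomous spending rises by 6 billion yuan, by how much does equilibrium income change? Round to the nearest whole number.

ΔY ≈ 18

The multiplier is 1/(1 − MPC) = 1/0.33.
ΔY = 6/0.33 = 18.18 ≈ 18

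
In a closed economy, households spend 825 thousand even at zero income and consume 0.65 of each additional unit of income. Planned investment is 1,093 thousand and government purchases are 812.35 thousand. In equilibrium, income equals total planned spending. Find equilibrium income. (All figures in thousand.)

Y = 7801

Y = C + I + G = 825 + 0.65Y + 1093 + 812.35
Y − 0.65Y = 2730.35
0.35Y = 2730.35, so Y = 2730.35/0.35 = 7801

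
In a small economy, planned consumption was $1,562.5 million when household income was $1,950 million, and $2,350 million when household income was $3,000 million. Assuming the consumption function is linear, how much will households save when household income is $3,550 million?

S = 787.5

MPC = (2350 − 1562.5)/(3000 − 1950) = 787.5/1050 = 0.75
a = 1562.5 − 0.75(1950) = 1562.5 − 1462.5 = 100
C = 100 + 0.75(3550) = 2762.5
S = 3550 − 2762.5 = 787.5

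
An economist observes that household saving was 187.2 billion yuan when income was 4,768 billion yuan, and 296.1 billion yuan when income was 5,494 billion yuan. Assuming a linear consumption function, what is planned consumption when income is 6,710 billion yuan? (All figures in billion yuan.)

MPS = ΔS/ΔY = (296.1 − 187.2)/(5494 − 4768) = 108.9/726 = 0.15
MPC = 1 − MPS = 0.85
Autonomous saving = 187.2 − 0.15(4768) = -528, so a = 528
C = 528 + 0.85(6710) = 528 + 5703.5 = 6231.5

C = 6231.5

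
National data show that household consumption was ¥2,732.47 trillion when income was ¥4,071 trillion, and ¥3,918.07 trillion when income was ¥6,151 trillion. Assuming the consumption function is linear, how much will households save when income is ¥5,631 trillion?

S = 2009.33

MPC = (3918.07 − 2732.47)/(6151 − 4071) = 1185.6/2080 = 0.57
a = 2732.47 − 0.57(4071) = 2732.47 − 2320.47 = 412
C = 412 + 0.57(5631) = 3621.67
S = 5631 − 3621.67 = 2009.33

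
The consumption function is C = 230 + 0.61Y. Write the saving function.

S = Y − C = Y − (230 + 0.61Y) = -230 + (1 − 0.61)Y

S = -230 + 0.39Y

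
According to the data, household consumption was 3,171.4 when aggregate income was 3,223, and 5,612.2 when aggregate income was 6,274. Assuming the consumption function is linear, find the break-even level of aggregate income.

MPC = (5612.2 − 3171.4)/(6274 − 3223) = 2440.8/3051 = 0.8
a = 3171.4 − 0.8(3223) = 3171.4 − 2578.4 = 593
Break-even: Y = a/(1−MPC) = 593/0.2 = 2965

Y = 2965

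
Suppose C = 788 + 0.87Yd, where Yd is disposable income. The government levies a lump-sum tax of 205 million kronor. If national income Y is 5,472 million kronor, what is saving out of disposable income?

S = -103.29

Yd = Y − T = 5472 − 205 = 5267
C = 788 + 0.87(5267) = 788 + 4582.29 = 5370.29
S = Yd − C = 5267 − 5370.29 = -103.29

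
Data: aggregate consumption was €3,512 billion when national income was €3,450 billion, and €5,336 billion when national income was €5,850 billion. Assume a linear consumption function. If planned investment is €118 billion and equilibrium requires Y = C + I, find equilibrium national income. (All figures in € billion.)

Y = 4200

MPC = (5336 − 3512)/(5850 − 3450) = 1824/2400 = 0.76
a = 3512 − 0.76(3450) = 890
Equilibrium: Y = 890 + 0.76Y + 118
0.24Y = 1008, so Y = 1008/0.24 = 4200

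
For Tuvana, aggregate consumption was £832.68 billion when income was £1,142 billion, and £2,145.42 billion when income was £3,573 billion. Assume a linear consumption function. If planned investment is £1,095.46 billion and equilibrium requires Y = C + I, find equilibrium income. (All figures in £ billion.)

Y = 2851

MPC = (2145.42 − 832.68)/(3573 − 1142) = 1312.74/2431 = 0.54
a = 832.68 − 0.54(1142) = 216
Equilibrium: Y = 216 + 0.54Y + 1095.46
0.46Y = 1311.46, so Y = 1311.46/0.46 = 2851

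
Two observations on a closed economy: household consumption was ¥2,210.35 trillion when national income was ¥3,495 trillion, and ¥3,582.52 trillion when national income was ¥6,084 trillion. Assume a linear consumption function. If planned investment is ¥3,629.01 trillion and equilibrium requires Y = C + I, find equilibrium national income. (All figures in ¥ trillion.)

MPC = (3582.52 − 2210.35)/(6084 − 3495) = 1372.17/2589 = 0.53
a = 2210.35 − 0.53(3495) = 358
Equilibrium: Y = 358 + 0.53Y + 3629.01
0.47Y = 3987.01, so Y = 3987.01/0.47 = 8483

Y = 8483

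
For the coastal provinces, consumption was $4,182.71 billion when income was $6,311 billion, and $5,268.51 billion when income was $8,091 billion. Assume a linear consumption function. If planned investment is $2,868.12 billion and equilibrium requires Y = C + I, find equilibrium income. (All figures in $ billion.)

Y = 8208

MPC = (5268.51 − 4182.71)/(8091 − 6311) = 1085.8/1780 = 0.61
a = 4182.71 − 0.61(6311) = 333
Equilibrium: Y = 333 + 0.61Y + 2868.12
0.39Y = 3201.12, so Y = 3201.12/0.39 = 8208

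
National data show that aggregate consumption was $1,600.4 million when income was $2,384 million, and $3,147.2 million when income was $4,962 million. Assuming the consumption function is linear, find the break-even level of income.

MPC = (3147.2 − 1600.4)/(4962 − 2384) = 1546.8/2578 = 0.6
a = 1600.4 − 0.6(2384) = 1600.4 − 1430.4 = 170
Break-even: Y = a/(1−MPC) = 170/0.4 = 425

Y = 425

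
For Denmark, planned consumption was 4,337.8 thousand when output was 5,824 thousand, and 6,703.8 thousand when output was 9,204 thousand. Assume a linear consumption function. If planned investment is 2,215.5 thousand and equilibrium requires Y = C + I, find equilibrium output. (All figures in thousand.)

MPC = (6703.8 − 4337.8)/(9204 − 5824) = 2366/3380 = 0.7
a = 4337.8 − 0.7(5824) = 261
Equilibrium: Y = 261 + 0.7Y + 2215.5
0.3Y = 2476.5, so Y = 2476.5/0.3 = 8255

Y = 8255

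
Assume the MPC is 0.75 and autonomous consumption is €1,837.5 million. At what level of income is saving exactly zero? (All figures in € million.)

Y = 7350

At break-even, C = Y: 1837.5 + 0.75Y = Y
0.25Y = 1837.5, so Y = 1837.5/0.25 = 7350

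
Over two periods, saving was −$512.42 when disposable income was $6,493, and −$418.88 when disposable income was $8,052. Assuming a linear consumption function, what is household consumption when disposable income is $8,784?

C = 9158.96

MPS = ΔS/ΔY = (-418.88 − (-512.42))/(8052 − 6493) = 93.54/1559 = 0.06
MPC = 1 − MPS = 0.94
Autonomous saving = -512.42 − 0.06(6493) = -902, so a = 902
C = 902 + 0.94(8784) = 902 + 8256.96 = 9158.96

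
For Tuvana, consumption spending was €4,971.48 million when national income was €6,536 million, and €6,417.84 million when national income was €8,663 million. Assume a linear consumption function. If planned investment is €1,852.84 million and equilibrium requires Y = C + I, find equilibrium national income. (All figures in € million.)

MPC = (6417.84 − 4971.48)/(8663 − 6536) = 1446.36/2127 = 0.68
a = 4971.48 − 0.68(6536) = 527
Equilibrium: Y = 527 + 0.68Y + 1852.84
0.32Y = 2379.84, so Y = 2379.84/0.32 = 7437

Y = 7437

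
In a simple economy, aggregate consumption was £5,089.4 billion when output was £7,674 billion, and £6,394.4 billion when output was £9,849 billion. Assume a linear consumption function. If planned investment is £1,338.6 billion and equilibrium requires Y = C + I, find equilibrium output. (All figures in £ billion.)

Y = 4559

MPC = (6394.4 − 5089.4)/(9849 − 7674) = 1305/2175 = 0.6
a = 5089.4 − 0.6(7674) = 485
Equilibrium: Y = 485 + 0.6Y + 1338.6
0.4Y = 1823.6, so Y = 1823.6/0.4 = 4559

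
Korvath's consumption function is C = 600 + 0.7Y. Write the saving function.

S = Y − C = Y − (600 + 0.7Y) = -600 + (1 − 0.7)Y

S = -600 + 0.3Y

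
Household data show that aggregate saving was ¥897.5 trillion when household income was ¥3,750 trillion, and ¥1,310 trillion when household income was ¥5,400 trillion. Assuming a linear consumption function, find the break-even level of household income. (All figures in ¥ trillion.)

MPS = ΔS/ΔY = (1310 − 897.5)/(5400 − 3750) = 412.5/1650 = 0.25
MPC = 1 − MPS = 0.75
From S(3750) = 897.5: −a + 0.25(3750) = 897.5, so a = 937.5 − 897.5 = 40
Break-even (S = 0): Y = a/MPS = 40/0.25 = 160

Y = 160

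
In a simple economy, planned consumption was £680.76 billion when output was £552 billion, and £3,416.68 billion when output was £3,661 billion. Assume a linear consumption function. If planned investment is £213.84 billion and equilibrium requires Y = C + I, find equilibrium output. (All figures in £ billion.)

MPC = (3416.68 − 680.76)/(3661 − 552) = 2735.92/3109 = 0.88
a = 680.76 − 0.88(552) = 195
Equilibrium: Y = 195 + 0.88Y + 213.84
0.12Y = 408.84, so Y = 408.84/0.12 = 3407

Y = 3407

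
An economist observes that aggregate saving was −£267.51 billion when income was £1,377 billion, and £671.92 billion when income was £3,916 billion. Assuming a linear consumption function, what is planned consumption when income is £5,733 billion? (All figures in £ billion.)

C = 4388.79

MPS = ΔS/ΔY = (671.92 − (-267.51))/(3916 − 1377) = 939.43/2539 = 0.37
MPC = 1 − MPS = 0.63
Autonomous saving = -267.51 − 0.37(1377) = -777, so a = 777
C = 777 + 0.63(5733) = 777 + 3611.79 = 4388.79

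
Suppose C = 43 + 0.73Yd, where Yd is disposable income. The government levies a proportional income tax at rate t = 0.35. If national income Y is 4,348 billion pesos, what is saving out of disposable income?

Yd = (1 − 0.35)(4348) = 0.65(4348) = 2826.2
C = 43 + 0.73(2826.2) = 43 + 2063.126 = 2106.126
S = Yd − C = 2826.2 − 2106.126 = 720.074

S = 720.074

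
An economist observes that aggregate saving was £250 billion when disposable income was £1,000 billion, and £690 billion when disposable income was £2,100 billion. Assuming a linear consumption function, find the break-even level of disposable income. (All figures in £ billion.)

Y = 375

MPS = ΔS/ΔY = (690 − 250)/(2100 − 1000) = 440/1100 = 0.4
MPC = 1 − MPS = 0.6
From S(1000) = 250: −a + 0.4(1000) = 250, so a = 400 − 250 = 150
Break-even (S = 0): Y = a/MPS = 150/0.4 = 375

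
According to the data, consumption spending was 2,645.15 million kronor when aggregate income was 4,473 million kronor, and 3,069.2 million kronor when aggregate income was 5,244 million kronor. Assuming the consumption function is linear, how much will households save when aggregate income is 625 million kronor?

MPC = (3069.2 − 2645.15)/(5244 − 4473) = 424.05/771 = 0.55
a = 2645.15 − 0.55(4473) = 2645.15 − 2460.15 = 185
C = 185 + 0.55(625) = 528.75
S = 625 − 528.75 = 96.25

S = 96.25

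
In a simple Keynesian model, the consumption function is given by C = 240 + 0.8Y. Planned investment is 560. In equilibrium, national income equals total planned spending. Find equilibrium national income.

Y = 4000

Y = C + I = 240 + 0.8Y + 560
Y − 0.8Y = 800
0.2Y = 800, so Y = 800/0.2 = 4000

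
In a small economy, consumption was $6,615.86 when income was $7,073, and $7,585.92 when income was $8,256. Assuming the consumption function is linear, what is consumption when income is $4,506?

MPC = (7585.92 − 6615.86)/(8256 − 7073) = 970.06/1183 = 0.82
a = 6615.86 − 0.82(7073) = 6615.86 − 5799.86 = 816
C = 816 + 0.82(4506) = 816 + 3694.92 = 4510.92

C = 4510.92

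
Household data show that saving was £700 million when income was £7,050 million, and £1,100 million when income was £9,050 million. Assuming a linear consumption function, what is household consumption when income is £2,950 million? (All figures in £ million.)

C = 3070

MPS = ΔS/ΔY = (1100 − 700)/(9050 − 7050) = 400/2000 = 0.2
MPC = 1 − MPS = 0.8
Autonomous saving = 700 − 0.2(7050) = -710, so a = 710
C = 710 + 0.8(2950) = 710 + 2360 = 3070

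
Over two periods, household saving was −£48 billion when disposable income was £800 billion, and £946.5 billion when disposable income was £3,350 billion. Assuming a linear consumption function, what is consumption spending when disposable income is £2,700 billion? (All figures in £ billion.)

C = 2007

MPS = ΔS/ΔY = (946.5 − (-48))/(3350 − 800) = 994.5/2550 = 0.39
MPC = 1 − MPS = 0.61
Autonomous saving = -48 − 0.39(800) = -360, so a = 360
C = 360 + 0.61(2700) = 360 + 1647 = 2007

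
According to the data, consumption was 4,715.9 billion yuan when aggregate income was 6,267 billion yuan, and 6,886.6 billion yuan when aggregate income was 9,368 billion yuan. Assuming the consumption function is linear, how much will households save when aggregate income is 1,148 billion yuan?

S = 15.4

MPC = (6886.6 − 4715.9)/(9368 − 6267) = 2170.7/3101 = 0.7
a = 4715.9 − 0.7(6267) = 4715.9 − 4386.9 = 329
C = 329 + 0.7(1148) = 1132.6
S = 1148 − 1132.6 = 15.4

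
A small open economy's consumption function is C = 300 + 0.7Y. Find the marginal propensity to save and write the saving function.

MPS = 1 − MPC = 1 − 0.7 = 0.3
S = Y − C = -300 + 0.3Y

MPS = 0.3; S = -300 + 0.3Y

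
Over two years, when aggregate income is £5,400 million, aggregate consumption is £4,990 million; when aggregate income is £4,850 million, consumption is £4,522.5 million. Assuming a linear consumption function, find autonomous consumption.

MPC = ΔC/ΔY = (4990 − 4522.5)/(5400 − 4850) = 467.5/550 = 0.85
a = C − MPC·Y = 4522.5 − 0.85(4850) = 4522.5 − 4122.5 = 400

a = 400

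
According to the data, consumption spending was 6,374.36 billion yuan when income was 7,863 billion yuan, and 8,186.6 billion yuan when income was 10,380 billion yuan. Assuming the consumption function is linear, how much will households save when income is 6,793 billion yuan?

MPC = (8186.6 − 6374.36)/(10380 − 7863) = 1812.24/2517 = 0.72
a = 6374.36 − 0.72(7863) = 6374.36 − 5661.36 = 713
C = 713 + 0.72(6793) = 5603.96
S = 6793 − 5603.96 = 1189.04

S = 1189.04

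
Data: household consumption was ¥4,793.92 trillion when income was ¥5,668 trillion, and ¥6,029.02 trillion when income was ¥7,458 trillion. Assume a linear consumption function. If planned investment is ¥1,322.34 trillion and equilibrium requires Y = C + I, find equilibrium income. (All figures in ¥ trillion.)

MPC = (6029.02 − 4793.92)/(7458 − 5668) = 1235.1/1790 = 0.69
a = 4793.92 − 0.69(5668) = 883
Equilibrium: Y = 883 + 0.69Y + 1322.34
0.31Y = 2205.34, so Y = 2205.34/0.31 = 7114

Y = 7114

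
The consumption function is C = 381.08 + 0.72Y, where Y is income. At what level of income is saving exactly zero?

Y = 1361

At break-even, C = Y: 381.08 + 0.72Y = Y
0.28Y = 381.08, so Y = 381.08/0.28 = 1361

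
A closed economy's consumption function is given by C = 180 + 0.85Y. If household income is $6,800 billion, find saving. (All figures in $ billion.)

S = 840

C = 180 + 0.85(6800) = 180 + 5780 = 5960
S = Y − C = 6800 − 5960 = 840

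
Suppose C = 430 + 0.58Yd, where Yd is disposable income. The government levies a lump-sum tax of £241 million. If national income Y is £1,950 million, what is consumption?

Yd = Y − T = 1950 − 241 = 1709
C = 430 + 0.58(1709) = 430 + 991.22 = 1421.22

C = 1421.22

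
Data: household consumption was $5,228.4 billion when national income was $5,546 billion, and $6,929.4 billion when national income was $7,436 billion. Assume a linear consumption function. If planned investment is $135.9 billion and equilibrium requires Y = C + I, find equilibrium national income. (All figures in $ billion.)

Y = 3729

MPC = (6929.4 − 5228.4)/(7436 − 5546) = 1701/1890 = 0.9
a = 5228.4 − 0.9(5546) = 237
Equilibrium: Y = 237 + 0.9Y + 135.9
0.1Y = 372.9, so Y = 372.9/0.1 = 3729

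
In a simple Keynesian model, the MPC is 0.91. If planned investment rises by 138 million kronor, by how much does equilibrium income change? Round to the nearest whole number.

ΔY ≈ 1533

The multiplier is 1/(1 − MPC) = 1/0.09.
ΔY = 138/0.09 = 1533.33 ≈ 1533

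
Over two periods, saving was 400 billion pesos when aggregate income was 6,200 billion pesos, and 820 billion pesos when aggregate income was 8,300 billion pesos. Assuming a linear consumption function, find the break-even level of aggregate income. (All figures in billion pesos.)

MPS = ΔS/ΔY = (820 − 400)/(8300 − 6200) = 420/2100 = 0.2
MPC = 1 − MPS = 0.8
From S(6200) = 400: −a + 0.2(6200) = 400, so a = 1240 − 400 = 840
Break-even (S = 0): Y = a/MPS = 840/0.2 = 4200

Y = 4200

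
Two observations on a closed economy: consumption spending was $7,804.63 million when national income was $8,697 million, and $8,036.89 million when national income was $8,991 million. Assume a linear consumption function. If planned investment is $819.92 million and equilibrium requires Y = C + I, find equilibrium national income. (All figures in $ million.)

MPC = (8036.89 − 7804.63)/(8991 − 8697) = 232.26/294 = 0.79
a = 7804.63 − 0.79(8697) = 934
Equilibrium: Y = 934 + 0.79Y + 819.92
0.21Y = 1753.92, so Y = 1753.92/0.21 = 8352

Y = 8352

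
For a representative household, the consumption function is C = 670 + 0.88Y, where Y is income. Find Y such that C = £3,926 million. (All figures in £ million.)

670 + 0.88Y = 3926
0.88Y = 3256, so Y = 3256/0.88 = 3700

Y = 3700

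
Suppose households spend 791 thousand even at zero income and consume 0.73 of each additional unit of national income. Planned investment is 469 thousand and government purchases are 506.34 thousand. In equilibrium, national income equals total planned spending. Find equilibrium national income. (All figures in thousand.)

Y = 6542

Y = C + I + G = 791 + 0.73Y + 469 + 506.34
Y − 0.73Y = 1766.34
0.27Y = 1766.34, so Y = 1766.34/0.27 = 6542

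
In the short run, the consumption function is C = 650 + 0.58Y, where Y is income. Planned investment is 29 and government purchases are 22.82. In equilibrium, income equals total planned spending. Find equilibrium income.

Y = 1671

Y = C + I + G = 650 + 0.58Y + 29 + 22.82
Y − 0.58Y = 701.82
0.42Y = 701.82, so Y = 701.82/0.42 = 1671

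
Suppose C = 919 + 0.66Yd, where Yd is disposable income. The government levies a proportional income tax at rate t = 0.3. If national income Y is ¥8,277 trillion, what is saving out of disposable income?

Yd = (1 − 0.3)(8277) = 0.7(8277) = 5793.9
C = 919 + 0.66(5793.9) = 919 + 3823.974 = 4742.974
S = Yd − C = 5793.9 − 4742.974 = 1050.926

S = 1050.926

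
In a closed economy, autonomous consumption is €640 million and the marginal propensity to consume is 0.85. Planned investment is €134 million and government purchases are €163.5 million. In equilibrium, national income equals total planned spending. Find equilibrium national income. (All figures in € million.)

Y = C + I + G = 640 + 0.85Y + 134 + 163.5
Y − 0.85Y = 937.5
0.15Y = 937.5, so Y = 937.5/0.15 = 6250

Y = 6250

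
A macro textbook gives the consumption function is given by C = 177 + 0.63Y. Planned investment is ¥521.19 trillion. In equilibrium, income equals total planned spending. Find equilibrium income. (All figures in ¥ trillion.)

Y = 1887

Y = C + I = 177 + 0.63Y + 521.19
Y − 0.63Y = 698.19
0.37Y = 698.19, so Y = 698.19/0.37 = 1887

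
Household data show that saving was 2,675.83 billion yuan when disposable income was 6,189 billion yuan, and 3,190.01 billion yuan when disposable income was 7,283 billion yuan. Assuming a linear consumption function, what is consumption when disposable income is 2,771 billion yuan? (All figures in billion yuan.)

MPS = ΔS/ΔY = (3190.01 − 2675.83)/(7283 − 6189) = 514.18/1094 = 0.47
MPC = 1 − MPS = 0.53
Autonomous saving = 2675.83 − 0.47(6189) = -233, so a = 233
C = 233 + 0.53(2771) = 233 + 1468.63 = 1701.63

C = 1701.63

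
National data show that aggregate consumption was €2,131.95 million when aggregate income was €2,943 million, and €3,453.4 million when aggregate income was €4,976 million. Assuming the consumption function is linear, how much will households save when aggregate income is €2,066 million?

MPC = (3453.4 − 2131.95)/(4976 − 2943) = 1321.45/2033 = 0.65
a = 2131.95 − 0.65(2943) = 2131.95 − 1912.95 = 219
C = 219 + 0.65(2066) = 1561.9
S = 2066 − 1561.9 = 504.1

S = 504.1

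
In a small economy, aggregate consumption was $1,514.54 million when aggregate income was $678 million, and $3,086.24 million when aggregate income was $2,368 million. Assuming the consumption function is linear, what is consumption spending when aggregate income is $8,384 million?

C = 8681.12

MPC = (3086.24 − 1514.54)/(2368 − 678) = 1571.7/1690 = 0.93
a = 1514.54 − 0.93(678) = 1514.54 − 630.54 = 884
C = 884 + 0.93(8384) = 884 + 7797.12 = 8681.12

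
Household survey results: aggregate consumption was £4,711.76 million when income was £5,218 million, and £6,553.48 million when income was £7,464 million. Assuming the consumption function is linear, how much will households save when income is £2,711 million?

S = 54.98

MPC = (6553.48 − 4711.76)/(7464 − 5218) = 1841.72/2246 = 0.82
a = 4711.76 − 0.82(5218) = 4711.76 − 4278.76 = 433
C = 433 + 0.82(2711) = 2656.02
S = 2711 − 2656.02 = 54.98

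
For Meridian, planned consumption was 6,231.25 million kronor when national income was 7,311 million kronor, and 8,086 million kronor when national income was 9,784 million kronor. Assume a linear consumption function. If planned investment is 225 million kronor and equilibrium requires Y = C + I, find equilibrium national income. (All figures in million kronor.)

MPC = (8086 − 6231.25)/(9784 − 7311) = 1854.75/2473 = 0.75
a = 6231.25 − 0.75(7311) = 748
Equilibrium: Y = 748 + 0.75Y + 225
0.25Y = 973, so Y = 973/0.25 = 3892

Y = 3892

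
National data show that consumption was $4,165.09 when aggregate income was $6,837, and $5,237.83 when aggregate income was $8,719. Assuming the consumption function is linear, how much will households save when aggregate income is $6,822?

S = 2665.46

MPC = (5237.83 − 4165.09)/(8719 − 6837) = 1072.74/1882 = 0.57
a = 4165.09 − 0.57(6837) = 4165.09 − 3897.09 = 268
C = 268 + 0.57(6822) = 4156.54
S = 6822 − 4156.54 = 2665.46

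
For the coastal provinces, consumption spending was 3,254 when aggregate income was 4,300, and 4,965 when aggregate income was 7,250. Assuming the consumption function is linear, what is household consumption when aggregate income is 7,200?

C = 4936

MPC = (4965 − 3254)/(7250 − 4300) = 1711/2950 = 0.58
a = 3254 − 0.58(4300) = 3254 − 2494 = 760
C = 760 + 0.58(7200) = 760 + 4176 = 4936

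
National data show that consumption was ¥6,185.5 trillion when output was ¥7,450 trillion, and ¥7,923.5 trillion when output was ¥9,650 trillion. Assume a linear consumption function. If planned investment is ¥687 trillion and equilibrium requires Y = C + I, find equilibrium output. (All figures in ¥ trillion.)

Y = 4700

MPC = (7923.5 − 6185.5)/(9650 − 7450) = 1738/2200 = 0.79
a = 6185.5 − 0.79(7450) = 300
Equilibrium: Y = 300 + 0.79Y + 687
0.21Y = 987, so Y = 987/0.21 = 4700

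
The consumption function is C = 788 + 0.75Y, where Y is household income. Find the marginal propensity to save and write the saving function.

MPS = 1 − MPC = 1 − 0.75 = 0.25
S = Y − C = -788 + 0.25Y

MPS = 0.25; S = -788 + 0.25Y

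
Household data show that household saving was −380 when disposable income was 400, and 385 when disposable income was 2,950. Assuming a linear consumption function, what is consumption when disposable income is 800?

C = 1060

MPS = ΔS/ΔY = (385 − (-380))/(2950 − 400) = 765/2550 = 0.3
MPC = 1 − MPS = 0.7
Autonomous saving = -380 − 0.3(400) = -500, so a = 500
C = 500 + 0.7(800) = 500 + 560 = 1060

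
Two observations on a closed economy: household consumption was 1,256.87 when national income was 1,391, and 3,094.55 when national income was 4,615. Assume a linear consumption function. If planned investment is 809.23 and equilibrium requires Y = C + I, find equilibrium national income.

MPC = (3094.55 − 1256.87)/(4615 − 1391) = 1837.68/3224 = 0.57
a = 1256.87 − 0.57(1391) = 464
Equilibrium: Y = 464 + 0.57Y + 809.23
0.43Y = 1273.23, so Y = 1273.23/0.43 = 2961

Y = 2961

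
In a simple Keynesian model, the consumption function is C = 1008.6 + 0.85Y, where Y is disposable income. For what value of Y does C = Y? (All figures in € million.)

Y = 6724

At break-even, C = Y: 1008.6 + 0.85Y = Y
0.15Y = 1008.6, so Y = 1008.6/0.15 = 6724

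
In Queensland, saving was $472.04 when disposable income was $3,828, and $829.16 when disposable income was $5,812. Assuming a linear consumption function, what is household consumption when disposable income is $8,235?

C = 6969.7

MPS = ΔS/ΔY = (829.16 − 472.04)/(5812 − 3828) = 357.12/1984 = 0.18
MPC = 1 − MPS = 0.82
Autonomous saving = 472.04 − 0.18(3828) = -217, so a = 217
C = 217 + 0.82(8235) = 217 + 6752.7 = 6969.7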